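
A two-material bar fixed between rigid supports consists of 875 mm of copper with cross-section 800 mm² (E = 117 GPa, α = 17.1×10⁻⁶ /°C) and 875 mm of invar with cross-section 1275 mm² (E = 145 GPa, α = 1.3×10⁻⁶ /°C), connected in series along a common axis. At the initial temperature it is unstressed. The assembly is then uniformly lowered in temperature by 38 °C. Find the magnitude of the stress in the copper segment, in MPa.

σ ≈ 54.3 MPa (tensile)

Free thermal contraction of the whole bar: Σ αᵢΔT Lᵢ = 17.1×10⁻⁶×38×875 + 1.3×10⁻⁶×38×875 = 0.6118 mm.
The walls prevent any net length change, so an axial force P (same in every segment) develops. Compatibility: P · Σ Lᵢ/(AᵢEᵢ) = δ_free.
Σ Lᵢ/(AᵢEᵢ) = 875/(800×117×10³) + 875/(1275×145×10³) = 1.408×10⁻⁵ mm/N.
So P = 0.6118 / 1.408×10⁻⁵ = 43.45 kN, tensile.
σ_{copper} = P / A = 43450 / 800 = 54.31 MPa.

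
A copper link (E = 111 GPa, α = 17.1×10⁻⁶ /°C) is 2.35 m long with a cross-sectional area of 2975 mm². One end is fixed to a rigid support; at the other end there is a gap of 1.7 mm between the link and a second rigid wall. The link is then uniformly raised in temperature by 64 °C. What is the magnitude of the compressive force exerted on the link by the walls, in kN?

P ≈ 123 kN

Unrestrained expansion: δ_free = αΔT L = 17.1×10⁻⁶ × 64 × 2350 = 2.572 mm.
After closing the 1.7 mm clearance, 2.572 − 1.7 = 0.8718 mm of expansion remains to be suppressed by the wall.
Compatibility: PL/(AE) = 0.8718 mm, so σ = P/A = E × (0.8718/2350) = 41.18 MPa.
P = σA = 41.18 × 2975 = 122.5 kN.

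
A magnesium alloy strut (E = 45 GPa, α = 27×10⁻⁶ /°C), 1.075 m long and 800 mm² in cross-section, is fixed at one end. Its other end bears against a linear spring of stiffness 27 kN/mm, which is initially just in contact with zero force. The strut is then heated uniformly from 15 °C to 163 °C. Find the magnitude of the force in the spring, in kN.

P ≈ 64.2 kN

The unrestrained thermal change is αΔT L = 27×10⁻⁶ × 148 × 1075 = 4.296 mm.
Let P be the compressive force at the spring. The strut shortens elastically by PL/(AE) and the spring compresses by P/k; together these equal δ_free.
So P = δ_free / [L/(AE) + 1/k] = 4.296 / [ 1075/(800×45×10³) + 1/(27×10³) ].
P = 4.296 / 6.69×10⁻⁵ = 64210 N.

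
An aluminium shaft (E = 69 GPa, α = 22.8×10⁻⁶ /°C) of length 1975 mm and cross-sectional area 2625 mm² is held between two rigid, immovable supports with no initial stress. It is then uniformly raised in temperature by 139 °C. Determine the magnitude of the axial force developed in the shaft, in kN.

P ≈ 574 kN (compressive)

With zero net strain, σ = E·αΔT = 69 GPa × 22.8×10⁻⁶ × 139 = 218.7 MPa.
Axial force P = σA = 218.7 × 2625 = 574000 N = 574 kN, compressive.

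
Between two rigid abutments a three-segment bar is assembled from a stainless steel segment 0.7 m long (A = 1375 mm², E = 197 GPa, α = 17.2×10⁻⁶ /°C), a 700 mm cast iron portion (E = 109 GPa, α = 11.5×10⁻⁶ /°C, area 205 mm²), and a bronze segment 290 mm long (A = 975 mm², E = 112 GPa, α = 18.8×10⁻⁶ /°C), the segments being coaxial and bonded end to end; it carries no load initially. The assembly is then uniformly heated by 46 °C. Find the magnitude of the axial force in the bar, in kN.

P ≈ 32.1 kN (compressive)

Free thermal expansion of the whole bar: Σ αᵢΔT Lᵢ = 17.2×10⁻⁶×46×700 + 11.5×10⁻⁶×46×700 + 18.8×10⁻⁶×46×290 = 1.175 mm.
The walls prevent any net length change, so an axial force P (same in every segment) develops. Compatibility: P · Σ Lᵢ/(AᵢEᵢ) = δ_free.
The series flexibility is Σ Lᵢ/(AᵢEᵢ) = 700/(1375×197×10³) + 700/(205×109×10³) + 290/(975×112×10³) = 3.657×10⁻⁵ mm/N.
So P = 1.175 / 3.657×10⁻⁵ = 32.13 kN, compressive.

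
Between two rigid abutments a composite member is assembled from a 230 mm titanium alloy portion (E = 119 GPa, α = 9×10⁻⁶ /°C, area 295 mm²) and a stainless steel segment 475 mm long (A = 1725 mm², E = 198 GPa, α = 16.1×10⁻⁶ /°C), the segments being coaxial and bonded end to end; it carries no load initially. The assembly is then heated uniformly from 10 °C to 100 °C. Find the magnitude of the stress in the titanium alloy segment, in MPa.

σ ≈ 373 MPa (compressive)

With the walls removed the bar would change length by δ_free = Σ αᵢΔT Lᵢ = 9×10⁻⁶×90×230 + 16.1×10⁻⁶×90×475 = 0.8746 mm.
The walls prevent any net length change, so an axial force P (same in every segment) develops. Compatibility: P · Σ Lᵢ/(AᵢEᵢ) = δ_free.
Σ Lᵢ/(AᵢEᵢ) = 230/(295×119×10³) + 475/(1725×198×10³) = 7.942×10⁻⁶ mm/N.
Hence P = δ_free / Σ(L/AE) = 0.8746/7.942×10⁻⁶ = 110.1 kN (compressive).
σ_{titanium alloy} = P / A = 110100 / 295 = 373.3 MPa.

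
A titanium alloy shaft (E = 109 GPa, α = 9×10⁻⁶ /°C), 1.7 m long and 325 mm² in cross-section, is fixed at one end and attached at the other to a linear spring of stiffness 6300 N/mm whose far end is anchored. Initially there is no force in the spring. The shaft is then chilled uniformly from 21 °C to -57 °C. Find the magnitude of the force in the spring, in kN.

P ≈ 5.77 kN

If the spring were absent the shaft would shorten by αΔT L = 9×10⁻⁶ × 78 × 1700 = 1.193 mm.
With a force P in the spring, the elastic change of the shaft is PL/(AE) and that of the spring is P/k; compatibility requires their sum to equal δ_free.
So P = δ_free / [L/(AE) + 1/k] = 1.193 / [ 1700/(325×109×10³) + 1/(6300) ].
P = 1.193 / 0.0002067 = 5773 N.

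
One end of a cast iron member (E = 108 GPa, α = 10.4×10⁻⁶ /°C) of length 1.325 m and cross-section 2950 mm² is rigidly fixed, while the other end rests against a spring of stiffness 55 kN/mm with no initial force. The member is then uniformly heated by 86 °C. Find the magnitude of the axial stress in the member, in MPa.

σ ≈ 18 MPa (compressive)

If the spring were absent the member would lengthen by αΔT L = 10.4×10⁻⁶ × 86 × 1325 = 1.185 mm.
With a force P in the spring, the elastic change of the member is PL/(AE) and that of the spring is P/k; compatibility requires their sum to equal δ_free.
So P = δ_free / [L/(AE) + 1/k] = 1.185 / [ 1325/(2950×108×10³) + 1/(55×10³) ].
P = 1.185 / 2.234×10⁻⁵ = 53050 N.
σ = P/A = 53050/2950 = 17.98 MPa.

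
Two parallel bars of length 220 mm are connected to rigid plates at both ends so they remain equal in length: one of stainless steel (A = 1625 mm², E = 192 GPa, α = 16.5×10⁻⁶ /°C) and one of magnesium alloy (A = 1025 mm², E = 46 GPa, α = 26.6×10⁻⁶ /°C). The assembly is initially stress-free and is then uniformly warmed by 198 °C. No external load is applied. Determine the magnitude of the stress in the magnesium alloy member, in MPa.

Equilibrium of a rigid end plate with no external load gives equal and opposite internal forces ±P in the two members. Since α_{magnesium alloy} > α_{stainless steel}, heating drives the magnesium alloy into compression and the stainless steel into tension.
Equating the net (thermal + elastic) strains gives |α₁ − α₂|·ΔT = P·[1/(A₁E₁) + 1/(A₂E₂)].
|α₁ − α₂|·ΔT = 10.1×10⁻⁶ × 198 = 0.002.
1/(A₁E₁) + 1/(A₂E₂) = 1/(1625×192×10³) + 1/(1025×46×10³) = 2.441×10⁻⁸ N⁻¹.
P = 0.002 / 2.441×10⁻⁸ = 81910 N = 81.91 kN.
σ_{magnesium alloy} = P/A₂ = 81910/1025 = 79.91 MPa, compressive.

σ ≈ 79.9 MPa (compressive)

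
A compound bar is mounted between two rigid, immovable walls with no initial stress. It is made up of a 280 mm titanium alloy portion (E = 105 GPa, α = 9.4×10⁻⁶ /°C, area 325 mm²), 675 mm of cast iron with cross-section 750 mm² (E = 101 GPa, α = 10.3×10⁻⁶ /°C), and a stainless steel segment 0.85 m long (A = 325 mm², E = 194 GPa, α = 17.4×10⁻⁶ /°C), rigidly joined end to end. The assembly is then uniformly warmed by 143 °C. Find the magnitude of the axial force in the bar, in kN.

P ≈ 114 kN (compressive)

Free thermal expansion of the whole bar: Σ αᵢΔT Lᵢ = 9.4×10⁻⁶×143×280 + 10.3×10⁻⁶×143×675 + 17.4×10⁻⁶×143×850 = 3.486 mm.
Since the ends are fixed, an axial force P builds up, equal in every segment, with P · Σ Lᵢ/(AᵢEᵢ) = δ_free.
Σ Lᵢ/(AᵢEᵢ) = 280/(325×105×10³) + 675/(750×101×10³) + 850/(325×194×10³) = 3.06×10⁻⁵ mm/N.
Hence P = δ_free / Σ(L/AE) = 3.486/3.06×10⁻⁵ = 113.9 kN (compressive).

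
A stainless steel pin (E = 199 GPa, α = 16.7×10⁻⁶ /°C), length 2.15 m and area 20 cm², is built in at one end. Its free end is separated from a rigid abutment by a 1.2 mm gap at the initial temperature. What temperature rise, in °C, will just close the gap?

ΔT ≈ 33.4 °C

Contact occurs when the free expansion equals the gap: αΔT L = 1.2 mm.
ΔT = 1.2 / (16.7×10⁻⁶ × 2150) = 33.42 °C.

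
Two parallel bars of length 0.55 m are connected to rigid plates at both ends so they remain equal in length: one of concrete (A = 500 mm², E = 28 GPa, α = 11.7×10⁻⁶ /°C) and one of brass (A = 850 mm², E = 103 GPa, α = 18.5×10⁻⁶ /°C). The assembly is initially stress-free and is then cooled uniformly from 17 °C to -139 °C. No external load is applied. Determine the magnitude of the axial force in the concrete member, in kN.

P ≈ 12.8 kN (compressive in the concrete)

Equilibrium of a rigid end plate with no external load gives equal and opposite internal forces ±P in the two members. Since α_{brass} > α_{concrete}, cooling drives the brass into tension and the concrete into compression.
Equating the net (thermal + elastic) strains gives |α₁ − α₂|·ΔT = P·[1/(A₁E₁) + 1/(A₂E₂)].
|α₁ − α₂|·ΔT = 6.8×10⁻⁶ × 156 = 0.001061.
1/(A₁E₁) + 1/(A₂E₂) = 1/(500×28×10³) + 1/(850×103×10³) = 8.285×10⁻⁸ N⁻¹.
So P = 0.001061 / 8.285×10⁻⁸ = 12.8 kN.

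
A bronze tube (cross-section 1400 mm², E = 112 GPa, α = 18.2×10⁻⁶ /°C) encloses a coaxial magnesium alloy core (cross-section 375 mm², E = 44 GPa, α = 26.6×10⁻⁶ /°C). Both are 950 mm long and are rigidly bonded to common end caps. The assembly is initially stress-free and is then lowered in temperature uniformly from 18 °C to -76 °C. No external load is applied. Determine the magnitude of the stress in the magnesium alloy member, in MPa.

σ ≈ 31.4 MPa (tensile)

Both members must finish at the same length. With the larger α, the magnesium alloy tends to over-contract; the plates restrain it, putting the magnesium alloy in tension and the bronze in compression. With no external load the two internal forces are equal and opposite, magnitude P.
Setting the final lengths equal and cancelling L: (α₁ − α₂)ΔT = P/(A₁E₁) + P/(A₂E₂).
|α₁ − α₂|·ΔT = 8.4×10⁻⁶ × 94 = 0.0007896.
1/(A₁E₁) + 1/(A₂E₂) = 1/(1400×112×10³) + 1/(375×44×10³) = 6.698×10⁻⁸ N⁻¹.
P = 0.0007896 / 6.698×10⁻⁸ = 11790 N = 11.79 kN.
σ_{magnesium alloy} = P/A₂ = 11790/375 = 31.43 MPa, tensile.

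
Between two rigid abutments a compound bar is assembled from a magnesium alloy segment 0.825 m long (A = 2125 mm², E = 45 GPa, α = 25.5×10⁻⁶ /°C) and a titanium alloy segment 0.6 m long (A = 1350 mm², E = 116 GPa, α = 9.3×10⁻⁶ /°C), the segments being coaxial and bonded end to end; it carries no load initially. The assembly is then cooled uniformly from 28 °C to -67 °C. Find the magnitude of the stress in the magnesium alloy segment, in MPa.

σ ≈ 95.5 MPa (tensile)

Free thermal contraction of the whole bar: Σ αᵢΔT Lᵢ = 25.5×10⁻⁶×95×825 + 9.3×10⁻⁶×95×600 = 2.529 mm.
Since the ends are fixed, an axial force P builds up, equal in every segment, with P · Σ Lᵢ/(AᵢEᵢ) = δ_free.
The series flexibility is Σ Lᵢ/(AᵢEᵢ) = 825/(2125×45×10³) + 600/(1350×116×10³) = 1.246×10⁻⁵ mm/N.
So P = 2.529 / 1.246×10⁻⁵ = 203 kN, tensile.
σ_{magnesium alloy} = P / A = 203000 / 2125 = 95.51 MPa.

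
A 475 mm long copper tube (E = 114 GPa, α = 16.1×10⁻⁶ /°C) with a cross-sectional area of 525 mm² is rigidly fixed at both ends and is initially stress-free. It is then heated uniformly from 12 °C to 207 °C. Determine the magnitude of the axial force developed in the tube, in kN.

P ≈ 188 kN (compressive)

With zero net strain, σ = E·αΔT = 114 GPa × 16.1×10⁻⁶ × 195 = 357.9 MPa.
Then P = σA = 357.9 × 525 mm² = 187.9 kN, compressive.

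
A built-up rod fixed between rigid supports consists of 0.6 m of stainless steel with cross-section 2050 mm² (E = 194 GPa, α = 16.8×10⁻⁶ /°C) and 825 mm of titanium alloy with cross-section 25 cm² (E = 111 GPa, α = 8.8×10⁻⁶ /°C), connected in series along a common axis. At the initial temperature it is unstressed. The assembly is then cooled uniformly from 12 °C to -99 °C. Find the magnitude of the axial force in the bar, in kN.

With the walls removed the bar would change length by δ_free = Σ αᵢΔT Lᵢ = 16.8×10⁻⁶×111×600 + 8.8×10⁻⁶×111×825 = 1.925 mm.
The rigid supports impose zero overall length change; the single axial force P common to all segments must satisfy P Σ Lᵢ/(AᵢEᵢ) = δ_free.
Σ Lᵢ/(AᵢEᵢ) = 600/(2050×194×10³) + 825/(2500×111×10³) = 4.482×10⁻⁶ mm/N.
Hence P = δ_free / Σ(L/AE) = 1.925/4.482×10⁻⁶ = 429.5 kN (tensile).

P ≈ 429 kN (tensile)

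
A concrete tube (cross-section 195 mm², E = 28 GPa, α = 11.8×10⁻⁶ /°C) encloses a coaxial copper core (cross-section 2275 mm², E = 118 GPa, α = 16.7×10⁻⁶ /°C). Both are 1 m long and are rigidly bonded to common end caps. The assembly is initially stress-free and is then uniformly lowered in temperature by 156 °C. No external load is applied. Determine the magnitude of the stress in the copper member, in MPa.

Both members must finish at the same length. With the larger α, the copper tends to over-contract; the plates restrain it, putting the copper in tension and the concrete in compression. With no external load the two internal forces are equal and opposite, magnitude P.
Setting the final lengths equal and cancelling L: (α₁ − α₂)ΔT = P/(A₁E₁) + P/(A₂E₂).
|α₁ − α₂|·ΔT = 4.9×10⁻⁶ × 156 = 0.0007644.
1/(A₁E₁) + 1/(A₂E₂) = 1/(195×28×10³) + 1/(2275×118×10³) = 1.869×10⁻⁷ N⁻¹.
P = 0.0007644 / 1.869×10⁻⁷ = 4090 N = 4.09 kN.
σ_{copper} = P/A₂ = 4090/2275 = 1.798 MPa, tensile.

σ ≈ 1.8 MPa (tensile)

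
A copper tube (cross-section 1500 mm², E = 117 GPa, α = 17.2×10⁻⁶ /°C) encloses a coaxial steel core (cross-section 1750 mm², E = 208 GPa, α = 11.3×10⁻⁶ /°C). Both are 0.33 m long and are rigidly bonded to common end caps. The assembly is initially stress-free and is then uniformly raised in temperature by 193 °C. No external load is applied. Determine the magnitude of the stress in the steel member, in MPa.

σ ≈ 77 MPa (tensile)

Both members must finish at the same length. With the larger α, the copper tends to over-expand; the plates restrain it, putting the copper in compression and the steel in tension. With no external load the two internal forces are equal and opposite, magnitude P.
Compatibility of the two members (thermal + elastic change equal): (α₁ − α₂)ΔT = P·[1/(A₁E₁) + 1/(A₂E₂)].
|α₁ − α₂|·ΔT = 5.9×10⁻⁶ × 193 = 0.001139.
1/(A₁E₁) + 1/(A₂E₂) = 1/(1500×117×10³) + 1/(1750×208×10³) = 8.445×10⁻⁹ N⁻¹.
So P = 0.001139 / 8.445×10⁻⁹ = 134.8 kN.
σ_{steel} = P/A₂ = 134800/1750 = 77.05 MPa, tensile.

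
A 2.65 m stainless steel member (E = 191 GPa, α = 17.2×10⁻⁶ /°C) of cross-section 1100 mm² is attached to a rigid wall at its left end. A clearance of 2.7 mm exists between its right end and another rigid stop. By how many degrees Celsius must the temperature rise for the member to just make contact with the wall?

ΔT ≈ 59.2 °C

Contact occurs when the free expansion equals the gap: αΔT L = 2.7 mm.
ΔT = 2.7 / (17.2×10⁻⁶ × 2650) = 59.24 °C.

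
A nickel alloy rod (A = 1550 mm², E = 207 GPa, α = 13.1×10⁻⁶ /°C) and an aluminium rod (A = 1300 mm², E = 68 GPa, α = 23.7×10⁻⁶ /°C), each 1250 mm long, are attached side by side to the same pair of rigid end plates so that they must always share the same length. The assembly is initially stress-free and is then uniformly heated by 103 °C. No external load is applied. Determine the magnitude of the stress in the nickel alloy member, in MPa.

Equilibrium of a rigid end plate with no external load gives equal and opposite internal forces ±P in the two members. Since α_{aluminium} > α_{nickel alloy}, heating drives the aluminium into compression and the nickel alloy into tension.
Compatibility of the two members (thermal + elastic change equal): (α₁ − α₂)ΔT = P·[1/(A₁E₁) + 1/(A₂E₂)].
|α₁ − α₂|·ΔT = 10.6×10⁻⁶ × 103 = 0.001092.
1/(A₁E₁) + 1/(A₂E₂) = 1/(1550×207×10³) + 1/(1300×68×10³) = 1.443×10⁻⁸ N⁻¹.
So P = 0.001092 / 1.443×10⁻⁸ = 75.67 kN.
σ_{nickel alloy} = P/A₁ = 75670/1550 = 48.82 MPa, tensile.

σ ≈ 48.8 MPa (tensile)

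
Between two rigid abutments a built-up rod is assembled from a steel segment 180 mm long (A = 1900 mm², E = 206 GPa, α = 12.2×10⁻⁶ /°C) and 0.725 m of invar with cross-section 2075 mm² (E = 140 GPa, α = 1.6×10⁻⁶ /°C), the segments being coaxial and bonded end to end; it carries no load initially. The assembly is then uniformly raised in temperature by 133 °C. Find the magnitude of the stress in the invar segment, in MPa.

σ ≈ 72.8 MPa (compressive)

With the walls removed the bar would change length by δ_free = Σ αᵢΔT Lᵢ = 12.2×10⁻⁶×133×180 + 1.6×10⁻⁶×133×725 = 0.4463 mm.
Since the ends are fixed, an axial force P builds up, equal in every segment, with P · Σ Lᵢ/(AᵢEᵢ) = δ_free.
The series flexibility is Σ Lᵢ/(AᵢEᵢ) = 180/(1900×206×10³) + 725/(2075×140×10³) = 2.956×10⁻⁶ mm/N.
P = 0.4463 / 2.956×10⁻⁶ = 151000 N = 151 kN, compressive.
σ_{invar} = P / A = 151000 / 2075 = 72.78 MPa.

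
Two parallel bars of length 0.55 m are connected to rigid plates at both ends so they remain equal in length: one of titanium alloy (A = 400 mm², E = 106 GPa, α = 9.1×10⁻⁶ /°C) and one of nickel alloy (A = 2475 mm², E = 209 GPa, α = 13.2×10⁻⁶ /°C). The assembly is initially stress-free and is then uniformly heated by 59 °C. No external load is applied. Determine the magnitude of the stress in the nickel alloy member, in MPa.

The nickel alloy has the larger α, so on heating it would change length more than the titanium alloy if both were free. The rigid plates force a common final length, so the nickel alloy is put into compression and the titanium alloy into tension, with equal and opposite forces P (no external load).
Compatibility of the two members (thermal + elastic change equal): (α₁ − α₂)ΔT = P·[1/(A₁E₁) + 1/(A₂E₂)].
|α₁ − α₂|·ΔT = 4.1×10⁻⁶ × 59 = 0.0002419.
1/(A₁E₁) + 1/(A₂E₂) = 1/(400×106×10³) + 1/(2475×209×10³) = 2.552×10⁻⁸ N⁻¹.
So P = 0.0002419 / 2.552×10⁻⁸ = 9.48 kN.
σ_{nickel alloy} = P/A₂ = 9480/2475 = 3.83 MPa, compressive.

σ ≈ 3.83 MPa (compressive)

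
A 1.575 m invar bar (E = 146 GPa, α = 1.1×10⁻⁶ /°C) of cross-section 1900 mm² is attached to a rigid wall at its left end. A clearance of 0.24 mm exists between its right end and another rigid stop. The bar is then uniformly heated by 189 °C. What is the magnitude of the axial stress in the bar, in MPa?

σ ≈ 8.11 MPa (compressive)

If the wall were absent the bar would grow by αΔT L = 1.1×10⁻⁶ × 189 × 1575 = 0.3274 mm.
After closing the 0.24 mm clearance, 0.3274 − 0.24 = 0.08744 mm of expansion remains to be suppressed by the wall.
Compatibility: PL/(AE) = 0.08744 mm, so σ = P/A = E × (0.08744/1575) = 8.106 MPa.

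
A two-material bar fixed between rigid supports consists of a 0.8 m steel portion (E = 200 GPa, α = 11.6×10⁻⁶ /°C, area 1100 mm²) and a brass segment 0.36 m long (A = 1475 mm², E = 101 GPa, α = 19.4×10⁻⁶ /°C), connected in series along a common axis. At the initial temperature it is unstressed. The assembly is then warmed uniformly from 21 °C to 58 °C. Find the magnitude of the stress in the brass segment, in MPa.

If the supports were absent, the total length change would be Σ αᵢΔT Lᵢ = 11.6×10⁻⁶×37×800 + 19.4×10⁻⁶×37×360 = 0.6018 mm.
Since the ends are fixed, an axial force P builds up, equal in every segment, with P · Σ Lᵢ/(AᵢEᵢ) = δ_free.
The series flexibility is Σ Lᵢ/(AᵢEᵢ) = 800/(1100×200×10³) + 360/(1475×101×10³) = 6.053×10⁻⁶ mm/N.
P = 0.6018 / 6.053×10⁻⁶ = 99420 N = 99.42 kN, compressive.
σ_{brass} = P / A = 99420 / 1475 = 67.4 MPa.

σ ≈ 67.4 MPa (compressive)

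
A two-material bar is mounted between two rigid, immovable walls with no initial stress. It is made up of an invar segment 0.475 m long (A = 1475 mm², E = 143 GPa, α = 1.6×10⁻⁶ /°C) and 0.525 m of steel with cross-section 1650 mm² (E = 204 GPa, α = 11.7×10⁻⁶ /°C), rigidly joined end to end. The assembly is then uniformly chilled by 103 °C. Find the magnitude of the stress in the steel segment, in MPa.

σ ≈ 113 MPa (tensile)

With the walls removed the bar would change length by δ_free = Σ αᵢΔT Lᵢ = 1.6×10⁻⁶×103×475 + 11.7×10⁻⁶×103×525 = 0.711 mm.
The walls prevent any net length change, so an axial force P (same in every segment) develops. Compatibility: P · Σ Lᵢ/(AᵢEᵢ) = δ_free.
Σ Lᵢ/(AᵢEᵢ) = 475/(1475×143×10³) + 525/(1650×204×10³) = 3.812×10⁻⁶ mm/N.
So P = 0.711 / 3.812×10⁻⁶ = 186.5 kN, tensile.
σ_{steel} = P / A = 186500 / 1650 = 113 MPa.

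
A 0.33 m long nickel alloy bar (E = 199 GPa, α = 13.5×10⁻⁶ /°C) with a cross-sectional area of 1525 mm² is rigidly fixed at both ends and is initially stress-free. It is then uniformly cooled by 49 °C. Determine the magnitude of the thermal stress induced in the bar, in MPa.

σ ≈ 132 MPa (tensile)

Because both ends are immovable the net strain is zero, and the suppressed thermal strain is αΔT = 13.5×10⁻⁶ × 49 = 661.5×10⁻⁶.
The stress required to suppress this strain is σ = Eε = 199×10³ × 661.5×10⁻⁶ = 131.6 MPa, tensile since the bar is trying to contract.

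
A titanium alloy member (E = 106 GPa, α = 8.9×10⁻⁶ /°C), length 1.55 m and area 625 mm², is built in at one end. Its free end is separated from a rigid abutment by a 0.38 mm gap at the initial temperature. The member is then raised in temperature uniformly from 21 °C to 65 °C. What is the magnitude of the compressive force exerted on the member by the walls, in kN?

Free thermal elongation = αΔT L = 8.9×10⁻⁶ × 44 × 1550 = 0.607 mm.
After closing the 0.38 mm clearance, 0.607 − 0.38 = 0.227 mm of expansion remains to be suppressed by the wall.
So σ = E(δ_free − g)/L = 106×10³ × 0.227/1550 = 15.52 MPa.
Force on the wall = σA = 15.52 × 625 mm² = 9.702 kN.

P ≈ 9.7 kN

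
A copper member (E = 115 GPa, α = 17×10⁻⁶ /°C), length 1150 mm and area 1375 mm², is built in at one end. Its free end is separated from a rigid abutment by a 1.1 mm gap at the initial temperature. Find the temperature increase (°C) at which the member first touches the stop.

ΔT ≈ 56.3 °C

Contact occurs when the free expansion equals the gap: αΔT L = 1.1 mm.
So ΔT = g/(αL) = 1.1/(17×10⁻⁶ × 1150) = 56.27 °C.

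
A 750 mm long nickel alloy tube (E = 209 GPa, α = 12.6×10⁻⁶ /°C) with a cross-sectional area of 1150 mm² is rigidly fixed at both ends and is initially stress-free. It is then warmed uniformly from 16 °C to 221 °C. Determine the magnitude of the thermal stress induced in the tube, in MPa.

σ ≈ 540 MPa (compressive)

With length fixed, the mechanical strain must cancel the thermal strain αΔT = 12.6×10⁻⁶ × 205 = 2583×10⁻⁶.
The stress required to suppress this strain is σ = Eε = 209×10³ × 2583×10⁻⁶ = 539.8 MPa, compressive since the tube is trying to expand.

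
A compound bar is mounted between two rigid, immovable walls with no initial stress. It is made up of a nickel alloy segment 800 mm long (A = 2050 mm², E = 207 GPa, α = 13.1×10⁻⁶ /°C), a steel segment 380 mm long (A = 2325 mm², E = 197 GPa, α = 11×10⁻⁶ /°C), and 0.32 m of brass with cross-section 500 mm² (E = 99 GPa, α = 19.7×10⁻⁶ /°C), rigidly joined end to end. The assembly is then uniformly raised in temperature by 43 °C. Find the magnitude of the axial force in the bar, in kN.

P ≈ 98.2 kN (compressive)

With the walls removed the bar would change length by δ_free = Σ αᵢΔT Lᵢ = 13.1×10⁻⁶×43×800 + 11×10⁻⁶×43×380 + 19.7×10⁻⁶×43×320 = 0.9015 mm.
Since the ends are fixed, an axial force P builds up, equal in every segment, with P · Σ Lᵢ/(AᵢEᵢ) = δ_free.
The series flexibility is Σ Lᵢ/(AᵢEᵢ) = 800/(2050×207×10³) + 380/(2325×197×10³) + 320/(500×99×10³) = 9.18×10⁻⁶ mm/N.
P = 0.9015 / 9.18×10⁻⁶ = 98200 N = 98.2 kN, compressive.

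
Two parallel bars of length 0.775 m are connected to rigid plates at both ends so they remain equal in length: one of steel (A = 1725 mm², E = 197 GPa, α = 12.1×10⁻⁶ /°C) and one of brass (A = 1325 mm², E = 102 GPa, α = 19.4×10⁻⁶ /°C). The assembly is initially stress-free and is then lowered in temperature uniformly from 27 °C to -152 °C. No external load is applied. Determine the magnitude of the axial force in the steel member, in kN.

The brass has the larger α, so on cooling it would change length more than the steel if both were free. The rigid plates force a common final length, so the brass is put into tension and the steel into compression, with equal and opposite forces P (no external load).
Equating the net (thermal + elastic) strains gives |α₁ − α₂|·ΔT = P·[1/(A₁E₁) + 1/(A₂E₂)].
|α₁ − α₂|·ΔT = 7.3×10⁻⁶ × 179 = 0.001307.
1/(A₁E₁) + 1/(A₂E₂) = 1/(1725×197×10³) + 1/(1325×102×10³) = 1.034×10⁻⁸ N⁻¹.
P = 0.001307 / 1.034×10⁻⁸ = 126400 N = 126.4 kN.

P ≈ 126 kN (compressive in the steel)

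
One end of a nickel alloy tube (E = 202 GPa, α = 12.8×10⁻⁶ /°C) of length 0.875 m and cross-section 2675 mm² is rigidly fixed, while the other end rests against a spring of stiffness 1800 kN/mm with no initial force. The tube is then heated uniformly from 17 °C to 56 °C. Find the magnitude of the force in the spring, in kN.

P ≈ 201 kN

The unrestrained thermal change is αΔT L = 12.8×10⁻⁶ × 39 × 875 = 0.4368 mm.
With a force P in the spring, the elastic change of the tube is PL/(AE) and that of the spring is P/k; compatibility requires their sum to equal δ_free.
P [ L/(AE) + 1/k ] = δ_free → P [ 875/(2675×202×10³) + 1/(1800×10³) ] = 0.4368.
P = 0.4368 / 2.175×10⁻⁶ = 200800 N.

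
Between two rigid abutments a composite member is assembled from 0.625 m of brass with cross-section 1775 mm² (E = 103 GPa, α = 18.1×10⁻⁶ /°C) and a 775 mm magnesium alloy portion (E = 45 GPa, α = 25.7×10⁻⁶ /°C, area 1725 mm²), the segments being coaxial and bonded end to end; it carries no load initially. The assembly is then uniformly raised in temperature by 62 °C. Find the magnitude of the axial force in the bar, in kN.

If the supports were absent, the total length change would be Σ αᵢΔT Lᵢ = 18.1×10⁻⁶×62×625 + 25.7×10⁻⁶×62×775 = 1.936 mm.
The walls prevent any net length change, so an axial force P (same in every segment) develops. Compatibility: P · Σ Lᵢ/(AᵢEᵢ) = δ_free.
Σ Lᵢ/(AᵢEᵢ) = 625/(1775×103×10³) + 775/(1725×45×10³) = 1.34×10⁻⁵ mm/N.
So P = 1.936 / 1.34×10⁻⁵ = 144.5 kN, compressive.

P ≈ 144 kN (compressive)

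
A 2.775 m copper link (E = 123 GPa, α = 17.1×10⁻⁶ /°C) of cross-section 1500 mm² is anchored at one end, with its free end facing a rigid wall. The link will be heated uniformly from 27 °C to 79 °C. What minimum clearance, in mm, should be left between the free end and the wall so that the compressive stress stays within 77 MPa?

With no wall the link would lengthen by αΔT L = 17.1×10⁻⁶ × 52 × 2775 = 2.468 mm.
At the allowable stress the elastic shortening the wall may impose is σL/E = 77 × 2775 / (123×10³) = 1.737 mm.
So the gap has to take up the difference, g_min = δ_free − σL/E = 2.468 − 1.737 = 0.7303 mm.

g ≈ 0.73 mm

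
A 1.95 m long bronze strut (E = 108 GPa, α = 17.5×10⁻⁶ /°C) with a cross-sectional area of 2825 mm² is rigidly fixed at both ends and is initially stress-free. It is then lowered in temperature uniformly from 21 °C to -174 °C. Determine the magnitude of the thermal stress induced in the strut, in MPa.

σ ≈ 369 MPa (tensile)

Because both ends are immovable the net strain is zero, and the suppressed thermal strain is αΔT = 17.5×10⁻⁶ × 195 = 3412.5×10⁻⁶.
The stress required to suppress this strain is σ = Eε = 108×10³ × 3412.5×10⁻⁶ = 368.5 MPa, tensile since the strut is trying to contract.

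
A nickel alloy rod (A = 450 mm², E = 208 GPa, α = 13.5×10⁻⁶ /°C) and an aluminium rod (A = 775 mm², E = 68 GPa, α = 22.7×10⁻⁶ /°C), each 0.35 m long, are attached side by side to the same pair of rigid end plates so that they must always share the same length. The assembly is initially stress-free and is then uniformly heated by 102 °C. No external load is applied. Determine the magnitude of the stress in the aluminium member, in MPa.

σ ≈ 40.8 MPa (compressive)

The aluminium has the larger α, so on heating it would change length more than the nickel alloy if both were free. The rigid plates force a common final length, so the aluminium is put into compression and the nickel alloy into tension, with equal and opposite forces P (no external load).
Setting the final lengths equal and cancelling L: (α₁ − α₂)ΔT = P/(A₁E₁) + P/(A₂E₂).
|α₁ − α₂|·ΔT = 9.2×10⁻⁶ × 102 = 0.0009384.
1/(A₁E₁) + 1/(A₂E₂) = 1/(450×208×10³) + 1/(775×68×10³) = 2.966×10⁻⁸ N⁻¹.
So P = 0.0009384 / 2.966×10⁻⁸ = 31.64 kN.
σ_{aluminium} = P/A₂ = 31640/775 = 40.83 MPa, compressive.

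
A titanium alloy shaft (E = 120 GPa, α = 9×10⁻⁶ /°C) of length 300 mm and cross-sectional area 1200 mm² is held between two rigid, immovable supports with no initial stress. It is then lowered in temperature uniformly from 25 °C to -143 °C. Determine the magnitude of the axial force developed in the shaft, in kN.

P ≈ 218 kN (tensile)

Full restraint means ε = 0, so the stress is σ = EαΔT = 120×10³ × 9×10⁻⁶ × 168 = 181.4 MPa.
Axial force P = σA = 181.4 × 1200 = 217700 N = 217.7 kN, tensile.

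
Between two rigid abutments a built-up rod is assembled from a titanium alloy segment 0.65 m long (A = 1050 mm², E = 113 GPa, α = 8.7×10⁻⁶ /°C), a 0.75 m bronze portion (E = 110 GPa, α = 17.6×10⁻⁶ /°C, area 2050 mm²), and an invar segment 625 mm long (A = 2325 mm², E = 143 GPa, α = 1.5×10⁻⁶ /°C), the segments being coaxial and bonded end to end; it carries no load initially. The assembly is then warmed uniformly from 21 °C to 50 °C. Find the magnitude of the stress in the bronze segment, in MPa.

Free thermal expansion of the whole bar: Σ αᵢΔT Lᵢ = 8.7×10⁻⁶×29×650 + 17.6×10⁻⁶×29×750 + 1.5×10⁻⁶×29×625 = 0.574 mm.
Since the ends are fixed, an axial force P builds up, equal in every segment, with P · Σ Lᵢ/(AᵢEᵢ) = δ_free.
Σ Lᵢ/(AᵢEᵢ) = 650/(1050×113×10³) + 750/(2050×110×10³) + 625/(2325×143×10³) = 1.068×10⁻⁵ mm/N.
Hence P = δ_free / Σ(L/AE) = 0.574/1.068×10⁻⁵ = 53.72 kN (compressive).
σ_{bronze} = P / A = 53720 / 2050 = 26.21 MPa.

σ ≈ 26.2 MPa (compressive)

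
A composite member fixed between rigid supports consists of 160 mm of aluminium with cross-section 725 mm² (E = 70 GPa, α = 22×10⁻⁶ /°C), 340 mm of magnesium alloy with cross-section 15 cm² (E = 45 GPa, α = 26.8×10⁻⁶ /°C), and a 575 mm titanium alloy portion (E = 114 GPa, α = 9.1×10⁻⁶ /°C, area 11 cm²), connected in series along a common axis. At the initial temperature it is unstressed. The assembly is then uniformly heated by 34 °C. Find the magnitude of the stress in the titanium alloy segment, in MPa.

σ ≈ 43.2 MPa (compressive)

With the walls removed the bar would change length by δ_free = Σ αᵢΔT Lᵢ = 22×10⁻⁶×34×160 + 26.8×10⁻⁶×34×340 + 9.1×10⁻⁶×34×575 = 0.6074 mm.
The rigid supports impose zero overall length change; the single axial force P common to all segments must satisfy P Σ Lᵢ/(AᵢEᵢ) = δ_free.
Σ Lᵢ/(AᵢEᵢ) = 160/(725×70×10³) + 340/(1500×45×10³) + 575/(1100×114×10³) = 1.278×10⁻⁵ mm/N.
So P = 0.6074 / 1.278×10⁻⁵ = 47.55 kN, compressive.
σ_{titanium alloy} = P / A = 47550 / 1100 = 43.22 MPa.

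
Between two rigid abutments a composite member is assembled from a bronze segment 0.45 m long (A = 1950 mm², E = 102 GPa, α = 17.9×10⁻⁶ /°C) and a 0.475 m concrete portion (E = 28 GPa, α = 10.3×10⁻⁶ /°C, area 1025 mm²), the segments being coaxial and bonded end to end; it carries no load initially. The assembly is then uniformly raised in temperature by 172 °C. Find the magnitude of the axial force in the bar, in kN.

P ≈ 118 kN (compressive)

If the supports were absent, the total length change would be Σ αᵢΔT Lᵢ = 17.9×10⁻⁶×172×450 + 10.3×10⁻⁶×172×475 = 2.227 mm.
The rigid supports impose zero overall length change; the single axial force P common to all segments must satisfy P Σ Lᵢ/(AᵢEᵢ) = δ_free.
Σ Lᵢ/(AᵢEᵢ) = 450/(1950×102×10³) + 475/(1025×28×10³) = 1.881×10⁻⁵ mm/N.
P = 2.227 / 1.881×10⁻⁵ = 118400 N = 118.4 kN, compressive.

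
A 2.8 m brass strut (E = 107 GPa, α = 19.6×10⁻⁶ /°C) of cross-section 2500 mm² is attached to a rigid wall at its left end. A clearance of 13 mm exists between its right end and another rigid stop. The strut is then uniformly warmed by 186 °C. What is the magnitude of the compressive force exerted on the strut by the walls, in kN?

P ≈ 0 kN

Free thermal elongation = αΔT L = 19.6×10⁻⁶ × 186 × 2800 = 10.21 mm.
Since δ_free = 10.2 mm is less than the 13 mm gap, the strut never touches the wall. No axial force develops.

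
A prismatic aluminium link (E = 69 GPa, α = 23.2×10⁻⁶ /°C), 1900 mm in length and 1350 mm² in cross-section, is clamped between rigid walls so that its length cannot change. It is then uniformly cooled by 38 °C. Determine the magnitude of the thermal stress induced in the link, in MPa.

With length fixed, the mechanical strain must cancel the thermal strain αΔT = 23.2×10⁻⁶ × 38 = 881.6×10⁻⁶.
The stress required to suppress this strain is σ = Eε = 69×10³ × 881.6×10⁻⁶ = 60.83 MPa, tensile since the link is trying to contract.

σ ≈ 60.8 MPa (tensile)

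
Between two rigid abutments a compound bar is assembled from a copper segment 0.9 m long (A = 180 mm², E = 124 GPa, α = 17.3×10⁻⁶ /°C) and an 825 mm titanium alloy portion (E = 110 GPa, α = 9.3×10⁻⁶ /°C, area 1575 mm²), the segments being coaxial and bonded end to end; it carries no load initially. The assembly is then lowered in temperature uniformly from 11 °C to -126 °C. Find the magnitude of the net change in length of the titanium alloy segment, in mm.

If the supports were absent, the total length change would be Σ αᵢΔT Lᵢ = 17.3×10⁻⁶×137×900 + 9.3×10⁻⁶×137×825 = 3.184 mm.
The walls prevent any net length change, so an axial force P (same in every segment) develops. Compatibility: P · Σ Lᵢ/(AᵢEᵢ) = δ_free.
Σ Lᵢ/(AᵢEᵢ) = 900/(180×124×10³) + 825/(1575×110×10³) = 4.508×10⁻⁵ mm/N.
Hence P = δ_free / Σ(L/AE) = 3.184/4.508×10⁻⁵ = 70.63 kN (tensile).
For the titanium alloy segment, free thermal change = 9.3×10⁻⁶×137×825 = 1.051 mm and elastic change from P = 70630×825/(1575×110×10³) = 0.3363 mm; these oppose, so the net change is 0.715 mm (segment shortens).

|ΔL| ≈ 0.715 mm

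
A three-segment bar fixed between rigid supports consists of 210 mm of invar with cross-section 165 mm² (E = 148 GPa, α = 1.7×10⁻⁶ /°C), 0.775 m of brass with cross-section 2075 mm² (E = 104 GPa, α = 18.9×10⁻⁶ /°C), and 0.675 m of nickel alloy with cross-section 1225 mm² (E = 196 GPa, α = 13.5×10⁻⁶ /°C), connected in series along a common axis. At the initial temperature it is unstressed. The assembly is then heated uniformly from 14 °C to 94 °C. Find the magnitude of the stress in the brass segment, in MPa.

σ ≈ 62 MPa (compressive)

With the walls removed the bar would change length by δ_free = Σ αᵢΔT Lᵢ = 1.7×10⁻⁶×80×210 + 18.9×10⁻⁶×80×775 + 13.5×10⁻⁶×80×675 = 1.929 mm.
The rigid supports impose zero overall length change; the single axial force P common to all segments must satisfy P Σ Lᵢ/(AᵢEᵢ) = δ_free.
Σ Lᵢ/(AᵢEᵢ) = 210/(165×148×10³) + 775/(2075×104×10³) + 675/(1225×196×10³) = 1.5×10⁻⁵ mm/N.
So P = 1.929 / 1.5×10⁻⁵ = 128.6 kN, compressive.
σ_{brass} = P / A = 128600 / 2075 = 61.98 MPa.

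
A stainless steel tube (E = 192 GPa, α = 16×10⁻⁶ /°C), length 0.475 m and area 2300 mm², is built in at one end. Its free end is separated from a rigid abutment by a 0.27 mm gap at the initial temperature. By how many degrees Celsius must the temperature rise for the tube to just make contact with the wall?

ΔT ≈ 35.5 °C

Contact occurs when the free expansion equals the gap: αΔT L = 0.27 mm.
ΔT = 0.27 / (16×10⁻⁶ × 475) = 35.53 °C.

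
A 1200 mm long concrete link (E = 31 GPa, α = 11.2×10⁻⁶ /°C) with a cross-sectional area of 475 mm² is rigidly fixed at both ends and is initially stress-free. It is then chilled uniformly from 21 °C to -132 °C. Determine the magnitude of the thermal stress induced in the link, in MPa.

The supports are rigid, so the total axial strain is zero. The restrained thermal strain is ε = αΔT = 11.2×10⁻⁶ × 153 = 1713.6×10⁻⁶.
Hence σ = E·αΔT = 31×10³ × 1713.6×10⁻⁶ = 53.12 MPa, tensile.

σ ≈ 53.1 MPa (tensile)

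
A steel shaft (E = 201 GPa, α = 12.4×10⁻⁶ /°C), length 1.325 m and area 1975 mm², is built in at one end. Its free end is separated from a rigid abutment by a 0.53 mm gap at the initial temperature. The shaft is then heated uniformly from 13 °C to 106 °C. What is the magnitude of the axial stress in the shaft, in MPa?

σ ≈ 151 MPa (compressive)

Unrestrained expansion: δ_free = αΔT L = 12.4×10⁻⁶ × 93 × 1325 = 1.528 mm.
After closing the 0.53 mm clearance, 1.528 − 0.53 = 0.998 mm of expansion remains to be suppressed by the wall.
So σ = E(δ_free − g)/L = 201×10³ × 0.998/1325 = 151.4 MPa.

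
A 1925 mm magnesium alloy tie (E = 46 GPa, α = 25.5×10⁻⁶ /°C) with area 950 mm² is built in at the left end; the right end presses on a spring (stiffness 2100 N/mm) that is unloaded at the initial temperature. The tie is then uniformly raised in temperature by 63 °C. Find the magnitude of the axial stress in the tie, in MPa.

The unrestrained thermal change is αΔT L = 25.5×10⁻⁶ × 63 × 1925 = 3.093 mm.
Let P be the compressive force at the spring. The tie shortens elastically by PL/(AE) and the spring compresses by P/k; together these equal δ_free.
P [ L/(AE) + 1/k ] = δ_free → P [ 1925/(950×46×10³) + 1/(2100) ] = 3.093.
P = 3.093 / 0.0005202 = 5944 N.
σ = P/A = 5944/950 = 6.257 MPa.

σ ≈ 6.26 MPa (compressive)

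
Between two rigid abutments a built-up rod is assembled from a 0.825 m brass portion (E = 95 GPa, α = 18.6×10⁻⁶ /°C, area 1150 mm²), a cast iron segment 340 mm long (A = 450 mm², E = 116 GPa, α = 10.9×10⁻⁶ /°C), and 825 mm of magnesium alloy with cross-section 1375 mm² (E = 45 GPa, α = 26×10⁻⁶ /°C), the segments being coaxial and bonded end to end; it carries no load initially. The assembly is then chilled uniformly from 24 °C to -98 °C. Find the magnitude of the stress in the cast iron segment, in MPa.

σ ≈ 401 MPa (tensile)

Free thermal contraction of the whole bar: Σ αᵢΔT Lᵢ = 18.6×10⁻⁶×122×825 + 10.9×10⁻⁶×122×340 + 26×10⁻⁶×122×825 = 4.941 mm.
The rigid supports impose zero overall length change; the single axial force P common to all segments must satisfy P Σ Lᵢ/(AᵢEᵢ) = δ_free.
Σ Lᵢ/(AᵢEᵢ) = 825/(1150×95×10³) + 340/(450×116×10³) + 825/(1375×45×10³) = 2.74×10⁻⁵ mm/N.
So P = 4.941 / 2.74×10⁻⁵ = 180.3 kN, tensile.
σ_{cast iron} = P / A = 180300 / 450 = 400.8 MPa.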